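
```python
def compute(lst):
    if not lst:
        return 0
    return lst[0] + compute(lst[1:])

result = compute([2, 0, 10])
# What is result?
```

2 + 0 + 10 + 0 = 12

Answer: 12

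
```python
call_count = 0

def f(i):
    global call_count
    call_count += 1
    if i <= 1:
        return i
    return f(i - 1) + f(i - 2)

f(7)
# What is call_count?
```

Calls(i) = 1 + Calls(i-1) + Calls(i-2); Calls(0)=Calls(1)=1. For i=7 this gives 41.

Answer: 41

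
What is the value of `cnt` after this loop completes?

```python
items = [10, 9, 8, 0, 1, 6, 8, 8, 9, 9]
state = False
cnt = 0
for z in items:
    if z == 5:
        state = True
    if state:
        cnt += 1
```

Count elements after first 5 in [10, 9, 8, 0, 1, 6, 8, 8, 9, 9]
`cnt` takes the values: 0

Answer: 0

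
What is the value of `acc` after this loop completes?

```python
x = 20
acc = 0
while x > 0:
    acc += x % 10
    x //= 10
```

Sum digits of 20
`acc` takes the values: 0 → 2

Answer: 2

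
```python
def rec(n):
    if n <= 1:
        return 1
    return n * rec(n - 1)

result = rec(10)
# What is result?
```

rec(10) = 10 * 9 * 8 * 7 * 6 * 5 * 4 * 3 * 2 * 1 = 3628800

Answer: 3628800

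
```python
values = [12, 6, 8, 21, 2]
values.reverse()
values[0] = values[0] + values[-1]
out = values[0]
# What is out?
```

Trace:
`values = [12, 6, 8, 21, 2]` → values = [12, 6, 8, 21, 2]
`values.reverse()` → values = [2, 21, 8, 6, 12]
`values[0] = values[0] + values[-1]` → values = [14, 21, 8, 6, 12]
`out = values[0]` → out = 14
So out = 14

Answer: 14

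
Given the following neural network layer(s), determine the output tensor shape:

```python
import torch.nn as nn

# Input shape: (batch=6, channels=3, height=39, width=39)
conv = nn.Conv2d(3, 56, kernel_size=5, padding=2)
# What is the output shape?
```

Input: (6, 3, 39, 39) -> Output: (6, 56, 39, 39)

Answer: (6, 56, 39, 39)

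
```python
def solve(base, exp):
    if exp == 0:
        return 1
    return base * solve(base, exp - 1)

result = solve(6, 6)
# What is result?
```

solve(6, 6) = 6 * 6 * 6 * 6 * 6 * 6 = 46656

Answer: 46656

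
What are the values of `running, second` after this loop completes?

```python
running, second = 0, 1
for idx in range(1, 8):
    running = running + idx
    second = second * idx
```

Sum and factorial of 1 to 7
`running, second` takes the values: (0, 1) → (1, 1) → (3, 1) → (3, 2) → (6, 2) → (6, 6) → (10, 6) → (10, 24) → (15, 24) → (15, 120) → (21, 120) → (21, 720) → (28, 720) → (28, 5040)

Answer: 28, 5040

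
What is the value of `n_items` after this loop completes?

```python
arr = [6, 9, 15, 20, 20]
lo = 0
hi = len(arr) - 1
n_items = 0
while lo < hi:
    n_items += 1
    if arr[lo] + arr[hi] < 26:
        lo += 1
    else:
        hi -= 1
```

Steps to find pair summing to 26
`n_items` takes the values: 0 → 1 → 2 → 3 → 4

Answer: 4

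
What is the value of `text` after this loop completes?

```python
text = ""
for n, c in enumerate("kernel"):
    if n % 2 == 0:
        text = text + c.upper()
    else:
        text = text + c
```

Uppercase even positions in 'kernel'
`text` takes the values: "" → "K" → "Ke" → "KeR" → "KeRn" → "KeRnE" → "KeRnEl"

Answer: "KeRnEl"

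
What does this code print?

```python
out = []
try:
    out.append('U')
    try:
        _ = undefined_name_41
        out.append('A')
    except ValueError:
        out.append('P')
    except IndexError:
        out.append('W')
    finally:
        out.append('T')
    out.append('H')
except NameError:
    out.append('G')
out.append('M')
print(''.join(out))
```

Execution trace: 'U' (try body) → 'T' (inner finally) → 'G' (except NameError) → 'M' (after the try/except). Output: UTGM

Answer: UTGM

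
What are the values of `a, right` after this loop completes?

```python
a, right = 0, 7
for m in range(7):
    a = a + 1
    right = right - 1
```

a goes 0→7, right goes 7→0
`a, right` takes the values: (0, 7) → (1, 7) → (1, 6) → (2, 6) → (2, 5) → (3, 5) → (3, 4) → (4, 4) → (4, 3) → (5, 3) → (5, 2) → (6, 2) → (6, 1) → (7, 1) → (7, 0)

Answer: 7, 0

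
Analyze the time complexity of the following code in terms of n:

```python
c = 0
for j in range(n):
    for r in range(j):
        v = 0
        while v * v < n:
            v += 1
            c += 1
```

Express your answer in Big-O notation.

Each loop level contributes: n × n × √n. Multiplying the contributions gives O(n^2√n).

Answer: O(n^2√n)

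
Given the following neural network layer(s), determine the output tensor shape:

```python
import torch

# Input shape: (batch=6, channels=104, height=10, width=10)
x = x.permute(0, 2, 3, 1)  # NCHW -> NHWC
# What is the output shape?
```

Input: (6, 104, 10, 10) -> Output: (6, 10, 10, 104)

Answer: (6, 10, 10, 104)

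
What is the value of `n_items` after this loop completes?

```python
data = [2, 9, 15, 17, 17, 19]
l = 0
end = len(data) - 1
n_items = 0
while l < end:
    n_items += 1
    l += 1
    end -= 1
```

Iterations until pointers meet (list length 6)
`n_items` takes the values: 0 → 1 → 2 → 3

Answer: 3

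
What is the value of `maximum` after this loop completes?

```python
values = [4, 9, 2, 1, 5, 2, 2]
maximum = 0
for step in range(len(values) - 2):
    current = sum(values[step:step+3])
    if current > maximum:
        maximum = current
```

Max sum of 3-element window in [4, 9, 2, 1, 5, 2, 2]
`maximum` takes the values: 0 → 15

Answer: 15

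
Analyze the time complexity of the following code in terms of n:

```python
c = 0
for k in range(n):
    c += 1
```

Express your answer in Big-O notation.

Each loop level contributes: n. Multiplying the contributions gives O(n).

Answer: O(n)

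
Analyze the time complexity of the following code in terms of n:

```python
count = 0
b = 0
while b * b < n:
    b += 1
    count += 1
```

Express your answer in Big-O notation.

Each loop level contributes: √n. Multiplying the contributions gives O(√n).

Answer: O(√n)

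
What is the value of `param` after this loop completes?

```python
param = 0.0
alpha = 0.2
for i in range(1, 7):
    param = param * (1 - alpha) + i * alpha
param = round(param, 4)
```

Moving average with lr=0.2
`param` takes the values: 0.0 → 0.2 → 0.56 → 1.048 → 1.6384 → 2.31072 → 3.048576 → 3.0486

Answer: 3.0486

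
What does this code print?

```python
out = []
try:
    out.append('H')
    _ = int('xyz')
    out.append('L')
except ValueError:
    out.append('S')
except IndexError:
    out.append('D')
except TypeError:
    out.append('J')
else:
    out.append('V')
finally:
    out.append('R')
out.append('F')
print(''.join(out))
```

Execution trace: 'H' (try body) → 'S' (except ValueError) → 'R' (finally) → 'F' (after the try/except). Output: HSRF

Answer: HSRF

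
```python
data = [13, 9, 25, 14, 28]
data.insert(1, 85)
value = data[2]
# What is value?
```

Trace:
`data = [13, 9, 25, 14, 28]` → data = [13, 9, 25, 14, 28]
`data.insert(1, 85)` → data = [13, 85, 9, 25, 14, 28]
`value = data[2]` → value = 9
So value = 9

Answer: 9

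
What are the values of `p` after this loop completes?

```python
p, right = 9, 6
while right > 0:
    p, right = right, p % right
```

GCD of 9 and 6
`p` takes the values: 9 → 6 → 3

Answer: 3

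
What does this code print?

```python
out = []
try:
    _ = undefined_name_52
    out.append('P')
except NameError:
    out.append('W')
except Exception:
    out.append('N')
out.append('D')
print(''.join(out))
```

Execution trace: 'W' (except NameError) → 'D' (after the try/except). Output: WD

Answer: WD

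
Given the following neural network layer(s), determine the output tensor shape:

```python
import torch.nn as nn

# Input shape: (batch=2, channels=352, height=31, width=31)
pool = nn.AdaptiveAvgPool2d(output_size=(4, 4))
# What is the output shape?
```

Input: (2, 352, 31, 31) -> Output: (2, 352, 4, 4)

Answer: (2, 352, 4, 4)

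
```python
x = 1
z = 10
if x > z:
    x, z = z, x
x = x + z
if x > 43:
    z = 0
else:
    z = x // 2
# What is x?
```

Trace:
`x = 1` → x = 1
`z = 10` → z = 10
`if x > z: ...` → x > z is False → no variable changes
`x = x + z` → x = 11
`if x > 43: ...` → x > 43 is False, take else branch → z = 5
So x = 11

Answer: 11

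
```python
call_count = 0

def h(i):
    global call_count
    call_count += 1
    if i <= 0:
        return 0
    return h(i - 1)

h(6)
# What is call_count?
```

Linear recursion stepping by 1: 7 calls from i=6 down to ≤0.

Answer: 7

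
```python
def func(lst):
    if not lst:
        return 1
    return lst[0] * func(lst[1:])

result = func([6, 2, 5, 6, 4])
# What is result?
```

Product over [6, 2, 5, 6, 4] = 6 * 2 * 5 * 6 * 4 = 1440

Answer: 1440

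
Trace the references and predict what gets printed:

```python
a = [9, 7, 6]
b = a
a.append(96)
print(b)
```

Key concept: basic list aliasing.
Step by step:
`a = [9, 7, 6]` → a = [9, 7, 6]
`b = a` → b = [9, 7, 6] (same object as a)
`a.append(96)` → a = [9, 7, 6, 96] (same object as b); b = [9, 7, 6, 96] (same object as a)
`print(b)` → prints [9, 7, 6, 96]

Answer: [9, 7, 6, 96]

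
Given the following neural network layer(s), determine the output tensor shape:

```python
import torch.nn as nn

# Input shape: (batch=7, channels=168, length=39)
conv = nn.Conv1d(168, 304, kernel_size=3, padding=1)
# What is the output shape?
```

Input: (7, 168, 39) -> Output: (7, 304, 39)

Answer: (7, 304, 39)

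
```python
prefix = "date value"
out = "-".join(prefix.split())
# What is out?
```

Trace:
`prefix = "date value"` → prefix = 'date value'
`out = "-".join(prefix.split())` → out = 'date-value'
So out = 'date-value'

Answer: 'date-value'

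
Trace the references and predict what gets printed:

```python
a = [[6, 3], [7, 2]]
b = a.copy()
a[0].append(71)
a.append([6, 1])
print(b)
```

Key concept: shallow copy with nested lists.
Step by step:
`a = [[6, 3], [7, 2]]` → a = [[6, 3], [7, 2]]
`b = a.copy()` → b = [[6, 3], [7, 2]]
`a[0].append(71)` → a = [[6, 3, 71], [7, 2]]; b = [[6, 3, 71], [7, 2]]
`a.append([6, 1])` → a = [[6, 3, 71], [7, 2], [6, 1]]
`print(b)` → prints [[6, 3, 71], [7, 2]]

Answer: [[6, 3, 71], [7, 2]]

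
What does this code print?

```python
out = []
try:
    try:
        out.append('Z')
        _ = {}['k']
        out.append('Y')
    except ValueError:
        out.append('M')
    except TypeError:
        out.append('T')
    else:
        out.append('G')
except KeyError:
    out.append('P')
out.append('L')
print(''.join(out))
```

Execution trace: 'Z' (inner try body) → 'P' (outer except KeyError) → 'L' (after the try/except). Output: ZPL

Answer: ZPL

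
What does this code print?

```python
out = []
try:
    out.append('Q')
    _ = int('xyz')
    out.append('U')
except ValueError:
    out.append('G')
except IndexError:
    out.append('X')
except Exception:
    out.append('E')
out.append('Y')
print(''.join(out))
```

Execution trace: 'Q' (try body) → 'G' (except ValueError) → 'Y' (after the try/except). Output: QGY

Answer: QGY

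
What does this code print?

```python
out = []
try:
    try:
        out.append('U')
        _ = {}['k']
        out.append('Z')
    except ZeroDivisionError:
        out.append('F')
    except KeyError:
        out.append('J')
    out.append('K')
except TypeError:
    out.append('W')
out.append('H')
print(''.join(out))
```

Execution trace: 'U' (inner try body) → 'J' (inner except KeyError) → 'K' (try body, no exception) → 'H' (after the try/except). Output: UJKH

Answer: UJKH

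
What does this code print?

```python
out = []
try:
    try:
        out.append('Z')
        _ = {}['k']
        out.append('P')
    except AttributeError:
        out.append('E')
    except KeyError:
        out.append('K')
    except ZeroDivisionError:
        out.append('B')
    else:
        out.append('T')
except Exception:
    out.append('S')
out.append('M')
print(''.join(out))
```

Execution trace: 'Z' (inner try body) → 'K' (inner except KeyError) → 'M' (after the try/except). Output: ZKM

Answer: ZKM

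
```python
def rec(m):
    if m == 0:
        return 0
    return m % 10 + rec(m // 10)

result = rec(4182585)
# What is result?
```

Sum of digits of 4182585: 5 + 8 + 5 + 2 + 8 + 1 + 4 = 33

Answer: 33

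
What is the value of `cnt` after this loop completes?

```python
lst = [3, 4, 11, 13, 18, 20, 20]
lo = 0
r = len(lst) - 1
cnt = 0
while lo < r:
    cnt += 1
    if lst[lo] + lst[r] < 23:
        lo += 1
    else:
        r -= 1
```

Steps to find pair summing to 23
`cnt` takes the values: 0 → 1 → 2 → 3 → 4 → 5 → 6

Answer: 6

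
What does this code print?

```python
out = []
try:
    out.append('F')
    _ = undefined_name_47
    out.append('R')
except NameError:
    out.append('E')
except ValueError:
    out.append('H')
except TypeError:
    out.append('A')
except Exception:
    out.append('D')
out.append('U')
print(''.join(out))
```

Execution trace: 'F' (try body) → 'E' (except NameError) → 'U' (after the try/except). Output: FEU

Answer: FEU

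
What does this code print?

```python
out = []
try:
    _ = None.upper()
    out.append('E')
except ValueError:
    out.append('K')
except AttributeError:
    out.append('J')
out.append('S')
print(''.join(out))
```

Execution trace: 'J' (except AttributeError) → 'S' (after the try/except). Output: JS

Answer: JS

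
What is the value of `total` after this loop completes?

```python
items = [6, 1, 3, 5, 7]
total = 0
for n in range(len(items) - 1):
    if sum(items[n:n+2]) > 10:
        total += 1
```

Count windows with sum > 10
`total` takes the values: 0 → 1

Answer: 1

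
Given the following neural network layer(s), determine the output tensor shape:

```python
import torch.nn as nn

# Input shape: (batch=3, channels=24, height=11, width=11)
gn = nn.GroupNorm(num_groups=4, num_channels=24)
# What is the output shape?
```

Input: (3, 24, 11, 11) -> Output: (3, 24, 11, 11)

Answer: (3, 24, 11, 11)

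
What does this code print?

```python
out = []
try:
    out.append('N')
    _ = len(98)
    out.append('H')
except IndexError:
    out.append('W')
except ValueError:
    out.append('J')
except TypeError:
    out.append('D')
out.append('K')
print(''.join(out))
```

Execution trace: 'N' (try body) → 'D' (except TypeError) → 'K' (after the try/except). Output: NDK

Answer: NDK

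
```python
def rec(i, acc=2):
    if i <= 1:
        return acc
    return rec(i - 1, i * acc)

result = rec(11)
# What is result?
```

Accumulator trace (n, acc): (11, 2) -> (10, 22) -> (9, 220) -> (8, 1980) -> (7, 15840) -> (6, 110880) -> (5, 665280) -> (4, 3326400) -> (3, 13305600) -> (2, 39916800) -> (1, 79833600) -> return 79833600

Answer: 79833600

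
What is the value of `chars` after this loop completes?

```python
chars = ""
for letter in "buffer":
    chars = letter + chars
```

Reverse 'buffer'
`chars` takes the values: "" → "b" → "ub" → "fub" → "ffub" → "effub" → "reffub"

Answer: "reffub"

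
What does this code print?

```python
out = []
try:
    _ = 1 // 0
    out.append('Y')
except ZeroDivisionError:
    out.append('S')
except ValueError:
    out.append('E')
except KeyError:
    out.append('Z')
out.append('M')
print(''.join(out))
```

Execution trace: 'S' (except ZeroDivisionError) → 'M' (after the try/except). Output: SM

Answer: SM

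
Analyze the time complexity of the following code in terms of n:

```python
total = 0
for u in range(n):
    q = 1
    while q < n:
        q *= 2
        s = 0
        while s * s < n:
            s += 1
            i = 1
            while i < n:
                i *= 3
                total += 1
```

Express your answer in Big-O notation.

Each loop level contributes: n × log n × √n × log n. Multiplying the contributions gives O(n√n log² n).

Answer: O(n√n log² n)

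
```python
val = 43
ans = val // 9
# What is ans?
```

Trace:
`val = 43` → val = 43
`ans = val // 9` → ans = 4
So ans = 4

Answer: 4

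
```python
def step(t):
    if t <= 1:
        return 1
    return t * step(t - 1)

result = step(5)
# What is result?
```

step(5) = 5 * 4 * 3 * 2 * 1 = 120

Answer: 120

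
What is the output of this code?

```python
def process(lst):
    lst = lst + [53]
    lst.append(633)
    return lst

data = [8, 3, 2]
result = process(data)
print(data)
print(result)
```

Key concept: rebinding parameter vs mutation.
Step by step:
`data = [8, 3, 2]` → data = [8, 3, 2]
`result = process(data)` → result = [8, 3, 2, 53, 633]
`print(data)` → prints [8, 3, 2]
`print(result)` → prints [8, 3, 2, 53, 633]

Answer:
[8, 3, 2]
[8, 3, 2, 53, 633]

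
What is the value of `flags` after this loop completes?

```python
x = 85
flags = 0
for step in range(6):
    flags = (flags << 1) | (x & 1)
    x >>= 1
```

Reverse lowest 6 bits of 85
`flags` takes the values: 0 → 1 → 2 → 5 → 10 → 21 → 42

Answer: 42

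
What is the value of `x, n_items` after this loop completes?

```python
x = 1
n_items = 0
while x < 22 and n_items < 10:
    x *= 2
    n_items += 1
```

Double until >= 22 or 10 iterations
`x, n_items` takes the values: (1, 0) → (2, 0) → (2, 1) → (4, 1) → (4, 2) → (8, 2) → (8, 3) → (16, 3) → (16, 4) → (32, 4) → (32, 5)

Answer: 32, 5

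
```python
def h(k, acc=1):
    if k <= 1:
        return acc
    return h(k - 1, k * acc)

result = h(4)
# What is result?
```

Accumulator trace (n, acc): (4, 1) -> (3, 4) -> (2, 12) -> (1, 24) -> return 24

Answer: 24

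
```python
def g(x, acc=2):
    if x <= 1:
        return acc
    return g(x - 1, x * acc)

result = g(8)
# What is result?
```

Accumulator trace (n, acc): (8, 2) -> (7, 16) -> (6, 112) -> (5, 672) -> (4, 3360) -> (3, 13440) -> (2, 40320) -> (1, 80640) -> return 80640

Answer: 80640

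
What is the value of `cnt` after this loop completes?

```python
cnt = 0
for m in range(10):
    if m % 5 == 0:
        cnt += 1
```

Count numbers divisible by 5 in range(10)
`cnt` takes the values: 0 → 1 → 2

Answer: 2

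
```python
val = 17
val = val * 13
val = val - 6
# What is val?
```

Trace:
`val = 17` → val = 17
`val = val * 13` → val = 221
`val = val - 6` → val = 215
So val = 215

Answer: 215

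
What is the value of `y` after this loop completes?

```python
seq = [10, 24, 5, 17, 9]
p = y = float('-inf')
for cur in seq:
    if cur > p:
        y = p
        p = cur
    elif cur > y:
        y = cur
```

Second largest (with repeats) in [10, 24, 5, 17, 9]
`y` takes the values: -inf → 10 → 17

Answer: 17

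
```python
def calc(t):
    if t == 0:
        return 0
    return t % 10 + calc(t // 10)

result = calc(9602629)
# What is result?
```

Sum of digits of 9602629: 9 + 2 + 6 + 2 + 0 + 6 + 9 = 34

Answer: 34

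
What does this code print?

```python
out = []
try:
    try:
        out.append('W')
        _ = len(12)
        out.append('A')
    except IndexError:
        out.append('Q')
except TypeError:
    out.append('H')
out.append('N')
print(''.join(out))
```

Execution trace: 'W' (try body) → 'H' (outer except TypeError) → 'N' (after the try/except). Output: WHN

Answer: WHN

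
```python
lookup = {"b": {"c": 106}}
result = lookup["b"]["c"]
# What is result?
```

Trace:
`lookup = {"b": {"c": 106}}` → lookup = {'b': {'c': 106}}
`result = lookup["b"]["c"]` → result = 106
So result = 106

Answer: 106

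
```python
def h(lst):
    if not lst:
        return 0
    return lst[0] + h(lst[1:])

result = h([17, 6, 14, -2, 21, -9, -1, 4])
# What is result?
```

17 + 6 + 14 + (-2) + 21 + (-9) + (-1) + 4 + 0 = 50

Answer: 50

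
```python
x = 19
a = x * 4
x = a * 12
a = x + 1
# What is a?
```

Trace:
`x = 19` → x = 19
`a = x * 4` → a = 76
`x = a * 12` → x = 912
`a = x + 1` → a = 913
So a = 913

Answer: 913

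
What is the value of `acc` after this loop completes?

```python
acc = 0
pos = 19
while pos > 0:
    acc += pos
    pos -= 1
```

Sum 19 down to 1
`acc` takes the values: 0 → 19 → 37 → 54 → 70 → 85 → 99 → 112 → 124 → 135 → 145 → 154 → 162 → 169 → 175 → 180 → 184 → 187 → 189 → 190

Answer: 190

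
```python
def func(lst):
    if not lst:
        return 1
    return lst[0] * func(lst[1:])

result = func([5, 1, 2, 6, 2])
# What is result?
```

Product over [5, 1, 2, 6, 2] = 5 * 1 * 2 * 6 * 2 = 120

Answer: 120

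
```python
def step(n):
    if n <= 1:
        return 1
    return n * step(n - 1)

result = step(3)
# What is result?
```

step(3) = 3 * 2 * 1 = 6

Answer: 6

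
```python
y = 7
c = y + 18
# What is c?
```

Trace:
`y = 7` → y = 7
`c = y + 18` → c = 25
So c = 25

Answer: 25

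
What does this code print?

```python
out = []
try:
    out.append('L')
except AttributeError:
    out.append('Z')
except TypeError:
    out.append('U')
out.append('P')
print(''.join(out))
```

Execution trace: 'L' (try body, no exception) → 'P' (after the try/except). Output: LP

Answer: LP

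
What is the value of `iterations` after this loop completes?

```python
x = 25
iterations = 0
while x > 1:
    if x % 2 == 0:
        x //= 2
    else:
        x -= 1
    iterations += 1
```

Steps to reduce 25 to 1
`iterations` takes the values: 0 → 1 → 2 → 3 → 4 → 5 → 6

Answer: 6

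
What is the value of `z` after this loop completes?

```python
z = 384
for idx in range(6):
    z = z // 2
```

Halve 6 times: 384 // 2^6 = 6
`z` takes the values: 384 → 192 → 96 → 48 → 24 → 12 → 6

Answer: 6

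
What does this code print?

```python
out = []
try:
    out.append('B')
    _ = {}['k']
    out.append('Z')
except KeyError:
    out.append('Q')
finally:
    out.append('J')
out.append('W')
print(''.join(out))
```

Execution trace: 'B' (try body) → 'Q' (except KeyError) → 'J' (finally) → 'W' (after the try/except). Output: BQJW

Answer: BQJW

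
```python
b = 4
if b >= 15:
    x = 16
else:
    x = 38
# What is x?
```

Trace:
`b = 4` → b = 4
`if b >= 15: ...` → b >= 15 is False, take else branch → x = 38
So x = 38

Answer: 38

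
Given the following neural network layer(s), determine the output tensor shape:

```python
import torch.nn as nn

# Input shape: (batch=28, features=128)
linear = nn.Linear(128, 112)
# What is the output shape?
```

Input: (28, 128) -> Output: (28, 112)

Answer: (28, 112)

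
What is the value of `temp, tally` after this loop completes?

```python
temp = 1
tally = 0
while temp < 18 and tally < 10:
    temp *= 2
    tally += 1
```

Double until >= 18 or 10 iterations
`temp, tally` takes the values: (1, 0) → (2, 0) → (2, 1) → (4, 1) → (4, 2) → (8, 2) → (8, 3) → (16, 3) → (16, 4) → (32, 4) → (32, 5)

Answer: 32, 5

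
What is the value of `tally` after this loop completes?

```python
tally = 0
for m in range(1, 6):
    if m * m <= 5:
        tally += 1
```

Count numbers where m² ≤ 5
`tally` takes the values: 0 → 1 → 2

Answer: 2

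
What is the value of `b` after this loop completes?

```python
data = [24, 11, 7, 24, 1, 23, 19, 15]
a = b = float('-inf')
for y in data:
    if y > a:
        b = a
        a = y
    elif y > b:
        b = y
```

Second largest (with repeats) in [24, 11, 7, 24, 1, 23, 19, 15]
`b` takes the values: -inf → 11 → 24

Answer: 24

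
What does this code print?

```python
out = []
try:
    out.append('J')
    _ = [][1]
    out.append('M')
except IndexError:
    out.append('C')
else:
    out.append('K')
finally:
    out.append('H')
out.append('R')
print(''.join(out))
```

Execution trace: 'J' (try body) → 'C' (except IndexError) → 'H' (finally) → 'R' (after the try/except). Output: JCHR

Answer: JCHR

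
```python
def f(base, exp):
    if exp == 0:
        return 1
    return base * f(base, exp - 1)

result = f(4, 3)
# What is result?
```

f(4, 3) = 4 * 4 * 4 = 64

Answer: 64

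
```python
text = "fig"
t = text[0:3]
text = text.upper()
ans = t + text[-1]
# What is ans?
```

Trace:
`text = "fig"` → text = 'fig'
`t = text[0:3]` → t = 'fig'
`text = text.upper()` → text = 'FIG'
`ans = t + text[-1]` → ans = 'figG'
So ans = 'figG'

Answer: 'figG'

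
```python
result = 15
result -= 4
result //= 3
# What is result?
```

Trace:
`result = 15` → result = 15
`result -= 4` → result = 11
`result //= 3` → result = 3
So result = 3

Answer: 3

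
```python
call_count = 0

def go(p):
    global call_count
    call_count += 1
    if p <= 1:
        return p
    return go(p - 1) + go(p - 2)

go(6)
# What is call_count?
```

Calls(p) = 1 + Calls(p-1) + Calls(p-2); Calls(0)=Calls(1)=1. For p=6 this gives 25.

Answer: 25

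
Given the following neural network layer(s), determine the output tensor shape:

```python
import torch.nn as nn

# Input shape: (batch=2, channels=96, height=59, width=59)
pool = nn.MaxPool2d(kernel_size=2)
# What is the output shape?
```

Input: (2, 96, 59, 59) -> Output: (2, 96, 29, 29)

Answer: (2, 96, 29, 29)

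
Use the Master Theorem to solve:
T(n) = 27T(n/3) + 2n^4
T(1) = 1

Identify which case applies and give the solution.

a=27, b=3, f(n)=2n^4. log_3(27) = 3. Since c=4 > 3 and the regularity condition holds (27(n/3)^4 = (27/3^4)n^4 with 27/3^4 < 1), Case 3 applies: T(n) = Θ(f(n)) = O(n^4).

Answer: O(n^4) - Case 3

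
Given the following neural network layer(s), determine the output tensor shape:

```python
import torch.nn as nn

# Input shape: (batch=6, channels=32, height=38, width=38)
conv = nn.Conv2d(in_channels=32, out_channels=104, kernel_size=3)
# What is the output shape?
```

Input: (6, 32, 38, 38) -> Output: (6, 104, 36, 36)

Answer: (6, 104, 36, 36)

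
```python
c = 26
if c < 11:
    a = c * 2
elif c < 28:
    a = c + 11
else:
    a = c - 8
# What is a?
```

Trace:
`c = 26` → c = 26
`if c < 11: ...` → c < 11 is False, c < 28 is True → a = 37
So a = 37

Answer: 37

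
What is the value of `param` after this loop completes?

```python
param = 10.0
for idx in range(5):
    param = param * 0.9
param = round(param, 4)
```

Exponential decay: 10.0 * 0.9^5
`param` takes the values: 10.0 → 9.0 → 8.1 → 7.29 → 6.561 → 5.9049

Answer: 5.9049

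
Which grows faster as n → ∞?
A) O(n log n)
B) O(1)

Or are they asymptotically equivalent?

O(n log n) vs O(1): Higher order terms dominate.

Answer: A) O(n log n) grows faster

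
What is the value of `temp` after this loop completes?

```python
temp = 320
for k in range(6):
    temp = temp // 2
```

Halve 6 times: 320 // 2^6 = 5
`temp` takes the values: 320 → 160 → 80 → 40 → 20 → 10 → 5

Answer: 5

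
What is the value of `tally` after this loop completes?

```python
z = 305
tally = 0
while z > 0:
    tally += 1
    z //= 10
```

Count digits by repeated division by 10
`tally` takes the values: 0 → 1 → 2 → 3

Answer: 3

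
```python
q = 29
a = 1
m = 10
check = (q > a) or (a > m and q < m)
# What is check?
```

Trace:
`q = 29` → q = 29
`a = 1` → a = 1
`m = 10` → m = 10
`check = (q > a) or (a > m and q < m)` → check = True
So check = True

Answer: True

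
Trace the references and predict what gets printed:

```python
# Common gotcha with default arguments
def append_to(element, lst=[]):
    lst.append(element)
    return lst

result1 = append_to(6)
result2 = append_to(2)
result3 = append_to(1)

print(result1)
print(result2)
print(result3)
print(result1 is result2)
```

Key concept: mutable default argument gotcha.
Step by step:
`result1 = append_to(6)` → result1 = [6]
`result2 = append_to(2)` → result1 = [6, 2] (same object as result2); result2 = [6, 2] (same object as result1)
`result3 = append_to(1)` → result1 = [6, 2, 1] (same object as result2, result3); result2 = [6, 2, 1] (same object as result1, result3); result3 = [6, 2, 1] (same object as result1, result2)
`print(result1)` → prints [6, 2, 1]
`print(result2)` → prints [6, 2, 1]
`print(result3)` → prints [6, 2, 1]
`print(result1 is result2)` → prints True

Answer:
[6, 2, 1]
[6, 2, 1]
[6, 2, 1]
True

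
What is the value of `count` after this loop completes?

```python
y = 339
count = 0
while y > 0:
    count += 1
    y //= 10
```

Count digits by repeated division by 10
`count` takes the values: 0 → 1 → 2 → 3

Answer: 3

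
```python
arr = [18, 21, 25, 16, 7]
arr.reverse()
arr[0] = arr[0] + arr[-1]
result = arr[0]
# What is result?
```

Trace:
`arr = [18, 21, 25, 16, 7]` → arr = [18, 21, 25, 16, 7]
`arr.reverse()` → arr = [7, 16, 25, 21, 18]
`arr[0] = arr[0] + arr[-1]` → arr = [25, 16, 25, 21, 18]
`result = arr[0]` → result = 25
So result = 25

Answer: 25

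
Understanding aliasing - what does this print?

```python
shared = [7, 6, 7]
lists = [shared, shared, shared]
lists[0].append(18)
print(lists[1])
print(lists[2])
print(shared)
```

Key concept: list of same reference.
Step by step:
`shared = [7, 6, 7]` → shared = [7, 6, 7]
`lists = [shared, shared, shared]` → lists = [[7, 6, 7], [7, 6, 7], [7, 6, 7]]
`lists[0].append(18)` → shared = [7, 6, 7, 18]; lists = [[7, 6, 7, 18], [7, 6, 7, 18], [7, 6, 7, 18]]
`print(lists[1])` → prints [7, 6, 7, 18]
`print(lists[2])` → prints [7, 6, 7, 18]
`print(shared)` → prints [7, 6, 7, 18]

Answer:
[7, 6, 7, 18]
[7, 6, 7, 18]
[7, 6, 7, 18]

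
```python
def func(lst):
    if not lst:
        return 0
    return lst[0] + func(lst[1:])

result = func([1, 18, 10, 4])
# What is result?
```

1 + 18 + 10 + 4 + 0 = 33

Answer: 33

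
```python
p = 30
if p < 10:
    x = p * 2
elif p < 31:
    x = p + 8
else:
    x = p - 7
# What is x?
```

Trace:
`p = 30` → p = 30
`if p < 10: ...` → p < 10 is False, p < 31 is True → x = 38
So x = 38

Answer: 38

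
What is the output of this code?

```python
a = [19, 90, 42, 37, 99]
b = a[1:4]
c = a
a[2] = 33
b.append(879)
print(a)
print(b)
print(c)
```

Key concept: slice vs alias.
Step by step:
`a = [19, 90, 42, 37, 99]` → a = [19, 90, 42, 37, 99]
`b = a[1:4]` → b = [90, 42, 37]
`c = a` → c = [19, 90, 42, 37, 99] (same object as a)
`a[2] = 33` → a = [19, 90, 33, 37, 99] (same object as c); c = [19, 90, 33, 37, 99] (same object as a)
`b.append(879)` → b = [90, 42, 37, 879]
`print(a)` → prints [19, 90, 33, 37, 99]
`print(b)` → prints [90, 42, 37, 879]
`print(c)` → prints [19, 90, 33, 37, 99]

Answer:
[19, 90, 33, 37, 99]
[90, 42, 37, 879]
[19, 90, 33, 37, 99]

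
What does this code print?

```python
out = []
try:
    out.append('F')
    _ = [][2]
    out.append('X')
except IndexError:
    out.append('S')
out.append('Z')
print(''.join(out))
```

Execution trace: 'F' (try body) → 'S' (except IndexError) → 'Z' (after the try/except). Output: FSZ

Answer: FSZ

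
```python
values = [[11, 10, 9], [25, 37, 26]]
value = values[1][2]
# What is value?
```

Trace:
`values = [[11, 10, 9], [25, 37, 26]]` → values = [[11, 10, 9], [25, 37, 26]]
`value = values[1][2]` → value = 26
So value = 26

Answer: 26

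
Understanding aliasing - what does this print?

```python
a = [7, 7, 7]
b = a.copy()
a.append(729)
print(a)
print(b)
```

Key concept: list.copy() creates independent copy.
Step by step:
`a = [7, 7, 7]` → a = [7, 7, 7]
`b = a.copy()` → b = [7, 7, 7]
`a.append(729)` → a = [7, 7, 7, 729]
`print(a)` → prints [7, 7, 7, 729]
`print(b)` → prints [7, 7, 7]

Answer:
[7, 7, 7, 729]
[7, 7, 7]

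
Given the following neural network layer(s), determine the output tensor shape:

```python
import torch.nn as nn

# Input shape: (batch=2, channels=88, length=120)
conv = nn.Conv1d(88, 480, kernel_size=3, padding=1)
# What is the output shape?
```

Input: (2, 88, 120) -> Output: (2, 480, 120)

Answer: (2, 480, 120)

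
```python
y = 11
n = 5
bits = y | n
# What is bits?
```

Trace:
`y = 11` → y = 11
`n = 5` → n = 5
`bits = y | n` → bits = 15
So bits = 15

Answer: 15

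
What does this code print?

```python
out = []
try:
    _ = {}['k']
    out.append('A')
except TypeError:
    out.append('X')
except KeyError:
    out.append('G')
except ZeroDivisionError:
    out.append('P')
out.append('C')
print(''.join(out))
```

Execution trace: 'G' (except KeyError) → 'C' (after the try/except). Output: GC

Answer: GC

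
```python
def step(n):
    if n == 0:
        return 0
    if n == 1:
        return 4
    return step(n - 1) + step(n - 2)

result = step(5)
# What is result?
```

Build up from base cases: step(0)=0, step(1)=4, step(2)=4, step(3)=8, step(4)=12, step(5)=20

Answer: 20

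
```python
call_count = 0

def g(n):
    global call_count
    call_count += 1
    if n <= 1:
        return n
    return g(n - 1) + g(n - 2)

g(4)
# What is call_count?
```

Calls(n) = 1 + Calls(n-1) + Calls(n-2); Calls(0)=Calls(1)=1. For n=4 this gives 9.

Answer: 9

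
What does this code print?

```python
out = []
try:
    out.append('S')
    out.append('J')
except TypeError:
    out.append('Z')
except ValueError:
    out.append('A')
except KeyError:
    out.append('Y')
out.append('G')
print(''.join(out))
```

Execution trace: 'S' (try body) → 'J' (try body, no exception) → 'G' (after the try/except). Output: SJG

Answer: SJG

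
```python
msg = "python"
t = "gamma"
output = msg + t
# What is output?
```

Trace:
`msg = "python"` → msg = 'python'
`t = "gamma"` → t = 'gamma'
`output = msg + t` → output = 'pythongamma'
So output = 'pythongamma'

Answer: 'pythongamma'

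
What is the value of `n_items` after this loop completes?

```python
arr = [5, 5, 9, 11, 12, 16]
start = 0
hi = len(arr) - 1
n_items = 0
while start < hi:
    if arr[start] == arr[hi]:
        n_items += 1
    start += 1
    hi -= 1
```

Count matching pairs from ends
`n_items` takes the values: 0

Answer: 0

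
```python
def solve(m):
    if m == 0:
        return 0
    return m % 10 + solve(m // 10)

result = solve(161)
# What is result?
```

Sum of digits of 161: 1 + 6 + 1 = 8

Answer: 8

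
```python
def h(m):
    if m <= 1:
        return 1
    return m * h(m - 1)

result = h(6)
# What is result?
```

h(6) = 6 * 5 * 4 * 3 * 2 * 1 = 720

Answer: 720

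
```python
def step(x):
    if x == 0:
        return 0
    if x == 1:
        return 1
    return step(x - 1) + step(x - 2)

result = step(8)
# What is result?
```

Build up from base cases: step(0)=0, step(1)=1, step(2)=1, step(3)=2, step(4)=3, step(5)=5, step(6)=8, ..., step(8)=21

Answer: 21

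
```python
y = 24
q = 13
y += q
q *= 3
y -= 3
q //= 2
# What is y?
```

Trace:
`y = 24` → y = 24
`q = 13` → q = 13
`y += q` → y = 37
`q *= 3` → q = 39
`y -= 3` → y = 34
`q //= 2` → q = 19
So y = 34

Answer: 34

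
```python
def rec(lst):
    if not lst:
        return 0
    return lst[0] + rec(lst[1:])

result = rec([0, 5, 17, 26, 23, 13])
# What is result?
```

0 + 5 + 17 + 26 + 23 + 13 + 0 = 84

Answer: 84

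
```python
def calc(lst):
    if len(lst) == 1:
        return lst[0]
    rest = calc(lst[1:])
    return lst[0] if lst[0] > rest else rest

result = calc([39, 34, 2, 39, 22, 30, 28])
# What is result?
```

Recursive max over [39, 34, 2, 39, 22, 30, 28] = 39

Answer: 39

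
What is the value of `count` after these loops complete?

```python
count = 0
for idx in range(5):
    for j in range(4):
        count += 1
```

5 * 4 = 20
`count` takes the values: 0 → 1 → 2 → 3 → 4 → 5 → 6 → 7 → 8 → 9 → 10 → 11 → 12 → 13 → 14 → 15 → 16 → 17 → 18 → 19 → 20

Answer: 20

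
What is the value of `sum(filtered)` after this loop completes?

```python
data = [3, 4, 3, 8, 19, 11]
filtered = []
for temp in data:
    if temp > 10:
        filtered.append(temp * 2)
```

Sum of doubled values > 10
`filtered` takes the values: [] → [38] → [38, 22]
So `sum(filtered)` = 60

Answer: 60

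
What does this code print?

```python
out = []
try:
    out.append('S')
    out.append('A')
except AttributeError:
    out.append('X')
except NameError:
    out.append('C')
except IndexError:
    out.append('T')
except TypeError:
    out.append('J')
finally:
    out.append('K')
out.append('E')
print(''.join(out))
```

Execution trace: 'S' (try body) → 'A' (try body, no exception) → 'K' (finally) → 'E' (after the try/except). Output: SAKE

Answer: SAKE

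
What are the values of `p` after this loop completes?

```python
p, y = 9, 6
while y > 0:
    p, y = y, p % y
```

GCD of 9 and 6
`p` takes the values: 9 → 6 → 3

Answer: 3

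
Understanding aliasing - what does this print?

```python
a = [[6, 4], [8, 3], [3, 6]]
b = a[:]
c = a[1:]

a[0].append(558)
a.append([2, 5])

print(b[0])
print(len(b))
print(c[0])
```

Key concept: slice with nested mutation.
Step by step:
`a = [[6, 4], [8, 3], [3, 6]]` → a = [[6, 4], [8, 3], [3, 6]]
`b = a[:]` → b = [[6, 4], [8, 3], [3, 6]]
`c = a[1:]` → c = [[8, 3], [3, 6]]
`a[0].append(558)` → a = [[6, 4, 558], [8, 3], [3, 6]]; b = [[6, 4, 558], [8, 3], [3, 6]]
`a.append([2, 5])` → a = [[6, 4, 558], [8, 3], [3, 6], [2, 5]]
`print(b[0])` → prints [6, 4, 558]
`print(len(b))` → prints 3
`print(c[0])` → prints [8, 3]

Answer:
[6, 4, 558]
3
[8, 3]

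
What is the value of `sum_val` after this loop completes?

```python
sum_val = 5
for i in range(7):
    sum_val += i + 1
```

Start at 5, add 1 to 7 = 33
`sum_val` takes the values: 5 → 6 → 8 → 11 → 15 → 20 → 26 → 33

Answer: 33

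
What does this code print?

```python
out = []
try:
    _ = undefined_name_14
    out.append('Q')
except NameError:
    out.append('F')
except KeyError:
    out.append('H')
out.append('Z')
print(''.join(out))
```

Execution trace: 'F' (except NameError) → 'Z' (after the try/except). Output: FZ

Answer: FZ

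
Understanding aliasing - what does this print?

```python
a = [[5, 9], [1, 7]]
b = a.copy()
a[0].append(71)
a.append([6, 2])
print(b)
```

Key concept: shallow copy with nested lists.
Step by step:
`a = [[5, 9], [1, 7]]` → a = [[5, 9], [1, 7]]
`b = a.copy()` → b = [[5, 9], [1, 7]]
`a[0].append(71)` → a = [[5, 9, 71], [1, 7]]; b = [[5, 9, 71], [1, 7]]
`a.append([6, 2])` → a = [[5, 9, 71], [1, 7], [6, 2]]
`print(b)` → prints [[5, 9, 71], [1, 7]]

Answer: [[5, 9, 71], [1, 7]]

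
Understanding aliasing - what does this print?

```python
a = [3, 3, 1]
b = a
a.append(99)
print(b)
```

Key concept: basic list aliasing.
Step by step:
`a = [3, 3, 1]` → a = [3, 3, 1]
`b = a` → b = [3, 3, 1] (same object as a)
`a.append(99)` → a = [3, 3, 1, 99] (same object as b); b = [3, 3, 1, 99] (same object as a)
`print(b)` → prints [3, 3, 1, 99]

Answer: [3, 3, 1, 99]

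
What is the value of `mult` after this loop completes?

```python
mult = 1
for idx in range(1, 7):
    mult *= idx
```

6! = 720
`mult` takes the values: 1 → 2 → 6 → 24 → 120 → 720

Answer: 720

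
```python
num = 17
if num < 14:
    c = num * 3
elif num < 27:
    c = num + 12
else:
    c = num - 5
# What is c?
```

Trace:
`num = 17` → num = 17
`if num < 14: ...` → num < 14 is False, num < 27 is True → c = 29
So c = 29

Answer: 29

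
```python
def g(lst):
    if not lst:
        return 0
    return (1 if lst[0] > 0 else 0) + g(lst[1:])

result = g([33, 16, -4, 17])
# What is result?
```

Count of positive elements in [33, 16, -4, 17] = 3

Answer: 3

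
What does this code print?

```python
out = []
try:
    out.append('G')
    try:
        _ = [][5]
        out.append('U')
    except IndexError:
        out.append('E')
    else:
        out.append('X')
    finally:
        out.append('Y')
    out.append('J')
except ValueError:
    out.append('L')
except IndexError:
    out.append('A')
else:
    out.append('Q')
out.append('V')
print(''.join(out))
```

Execution trace: 'G' (try body) → 'E' (inner except IndexError) → 'Y' (inner finally) → 'J' (try body, no exception) → 'Q' (else) → 'V' (after the try/except). Output: GEYJQV

Answer: GEYJQV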